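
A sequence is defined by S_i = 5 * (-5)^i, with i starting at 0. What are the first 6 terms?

This is a geometric sequence.
i=0: S_0 = 5 * (-5)^0 = 5
i=1: S_1 = 5 * (-5)^1 = -25
i=2: S_2 = 5 * (-5)^2 = 125
i=3: S_3 = 5 * (-5)^3 = -625
i=4: S_4 = 5 * (-5)^4 = 3125
i=5: S_5 = 5 * (-5)^5 = -15625
The first 6 terms are: [5, -25, 125, -625, 3125, -15625]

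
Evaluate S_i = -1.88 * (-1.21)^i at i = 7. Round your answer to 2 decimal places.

S_7 = -1.88 * (-1.21)^7 ≈ -1.88 * -3.7975 ≈ 7.14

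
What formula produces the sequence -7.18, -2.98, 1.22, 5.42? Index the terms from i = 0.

Check differences: -2.98 - -7.18 = 4.2
1.22 - -2.98 = 4.2
Common difference d = 4.2.
First term a = -7.18.
Formula: S_i = -7.18 + 4.20*i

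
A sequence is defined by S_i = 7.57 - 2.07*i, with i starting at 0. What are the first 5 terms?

This is an arithmetic sequence.
i=0: S_0 = 7.57 + -2.07*0 = 7.57
i=1: S_1 = 7.57 + -2.07*1 = 5.5
i=2: S_2 = 7.57 + -2.07*2 = 3.43
i=3: S_3 = 7.57 + -2.07*3 = 1.36
i=4: S_4 = 7.57 + -2.07*4 = -0.71
The first 5 terms are: [7.57, 5.5, 3.43, 1.36, -0.71]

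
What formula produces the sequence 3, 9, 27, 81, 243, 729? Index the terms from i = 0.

Check ratios: 9 / 3 = 3.0
Common ratio r = 3.
First term a = 3.
Formula: S_i = 3 * 3^i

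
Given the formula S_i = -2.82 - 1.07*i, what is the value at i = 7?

S_7 = -2.82 + -1.07*7 = -2.82 + -7.49 = -10.31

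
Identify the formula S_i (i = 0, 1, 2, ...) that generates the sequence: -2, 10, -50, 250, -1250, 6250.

Check ratios: 10 / -2 = -5.0
Common ratio r = -5.
First term a = -2.
Formula: S_i = -2 * (-5)^i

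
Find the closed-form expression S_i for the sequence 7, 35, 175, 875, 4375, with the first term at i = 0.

Check ratios: 35 / 7 = 5.0
Common ratio r = 5.
First term a = 7.
Formula: S_i = 7 * 5^i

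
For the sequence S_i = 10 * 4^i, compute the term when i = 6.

S_6 = 10 * 4^6 = 10 * 4096 = 40960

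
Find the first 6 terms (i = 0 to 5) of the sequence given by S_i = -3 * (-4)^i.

This is a geometric sequence.
i=0: S_0 = -3 * (-4)^0 = -3
i=1: S_1 = -3 * (-4)^1 = 12
i=2: S_2 = -3 * (-4)^2 = -48
i=3: S_3 = -3 * (-4)^3 = 192
i=4: S_4 = -3 * (-4)^4 = -768
i=5: S_5 = -3 * (-4)^5 = 3072
The first 6 terms are: [-3, 12, -48, 192, -768, 3072]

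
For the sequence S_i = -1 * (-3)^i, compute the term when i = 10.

S_10 = -1 * (-3)^10 = -1 * 59049 = -59049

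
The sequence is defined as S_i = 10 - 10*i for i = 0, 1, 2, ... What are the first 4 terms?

This is an arithmetic sequence.
i=0: S_0 = 10 + -10*0 = 10
i=1: S_1 = 10 + -10*1 = 0
i=2: S_2 = 10 + -10*2 = -10
i=3: S_3 = 10 + -10*3 = -20
The first 4 terms are: [10, 0, -10, -20]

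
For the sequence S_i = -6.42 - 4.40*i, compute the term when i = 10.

S_10 = -6.42 + -4.4*10 = -6.42 + -44.0 = -50.42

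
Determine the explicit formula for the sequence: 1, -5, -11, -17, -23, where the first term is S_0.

Check differences: -5 - 1 = -6
-11 - -5 = -6
Common difference d = -6.
First term a = 1.
Formula: S_i = 1 - 6*i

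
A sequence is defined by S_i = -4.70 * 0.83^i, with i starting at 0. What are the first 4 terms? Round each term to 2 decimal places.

This is a geometric sequence.
i=0: S_0 = -4.7 * 0.83^0 = -4.7
i=1: S_1 = -4.7 * 0.83^1 ≈ -3.9
i=2: S_2 = -4.7 * 0.83^2 ≈ -3.24
i=3: S_3 = -4.7 * 0.83^3 ≈ -2.69
The first 4 terms are: [-4.7, -3.9, -3.24, -2.69]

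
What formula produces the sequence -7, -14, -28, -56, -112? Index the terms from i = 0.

Check ratios: -14 / -7 = 2.0
Common ratio r = 2.
First term a = -7.
Formula: S_i = -7 * 2^i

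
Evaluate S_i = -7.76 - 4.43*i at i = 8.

S_8 = -7.76 + -4.43*8 = -7.76 + -35.44 = -43.2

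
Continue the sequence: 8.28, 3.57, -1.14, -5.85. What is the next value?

Differences: 3.57 - 8.28 = -4.71
This is an arithmetic sequence with common difference d = -4.71.
Next term = -5.85 + -4.71 = -10.56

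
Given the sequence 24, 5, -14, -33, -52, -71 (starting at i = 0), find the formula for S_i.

Check differences: 5 - 24 = -19
-14 - 5 = -19
Common difference d = -19.
First term a = 24.
Formula: S_i = 24 - 19*i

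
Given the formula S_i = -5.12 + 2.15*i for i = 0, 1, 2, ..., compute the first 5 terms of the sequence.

This is an arithmetic sequence.
i=0: S_0 = -5.12 + 2.15*0 = -5.12
i=1: S_1 = -5.12 + 2.15*1 = -2.97
i=2: S_2 = -5.12 + 2.15*2 = -0.82
i=3: S_3 = -5.12 + 2.15*3 = 1.33
i=4: S_4 = -5.12 + 2.15*4 = 3.48
The first 5 terms are: [-5.12, -2.97, -0.82, 1.33, 3.48]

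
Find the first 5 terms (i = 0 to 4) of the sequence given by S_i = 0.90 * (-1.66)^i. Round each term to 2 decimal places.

This is a geometric sequence.
i=0: S_0 = 0.9 * (-1.66)^0 = 0.9
i=1: S_1 = 0.9 * (-1.66)^1 ≈ -1.49
i=2: S_2 = 0.9 * (-1.66)^2 ≈ 2.48
i=3: S_3 = 0.9 * (-1.66)^3 ≈ -4.12
i=4: S_4 = 0.9 * (-1.66)^4 ≈ 6.83
The first 5 terms are: [0.9, -1.49, 2.48, -4.12, 6.83]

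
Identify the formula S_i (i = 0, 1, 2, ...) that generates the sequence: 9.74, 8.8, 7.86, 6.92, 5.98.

Check differences: 8.8 - 9.74 = -0.94
7.86 - 8.8 = -0.94
Common difference d = -0.94.
First term a = 9.74.
Formula: S_i = 9.74 - 0.94*i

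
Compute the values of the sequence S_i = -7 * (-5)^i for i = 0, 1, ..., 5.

This is a geometric sequence.
i=0: S_0 = -7 * (-5)^0 = -7
i=1: S_1 = -7 * (-5)^1 = 35
i=2: S_2 = -7 * (-5)^2 = -175
i=3: S_3 = -7 * (-5)^3 = 875
i=4: S_4 = -7 * (-5)^4 = -4375
i=5: S_5 = -7 * (-5)^5 = 21875
The first 6 terms are: [-7, 35, -175, 875, -4375, 21875]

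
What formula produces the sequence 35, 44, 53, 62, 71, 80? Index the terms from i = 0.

Check differences: 44 - 35 = 9
53 - 44 = 9
Common difference d = 9.
First term a = 35.
Formula: S_i = 35 + 9*i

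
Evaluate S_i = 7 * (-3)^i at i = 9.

S_9 = 7 * (-3)^9 = 7 * -19683 = -137781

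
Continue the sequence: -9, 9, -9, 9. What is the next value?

Ratios: 9 / -9 = -1.0
This is a geometric sequence with common ratio r = -1.
Next term = 9 * -1 = -9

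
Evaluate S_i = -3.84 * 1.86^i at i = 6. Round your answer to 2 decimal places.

S_6 = -3.84 * 1.86^6 ≈ -3.84 * 41.4074 ≈ -159.0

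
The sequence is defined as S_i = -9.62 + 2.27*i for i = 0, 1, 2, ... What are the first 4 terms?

This is an arithmetic sequence.
i=0: S_0 = -9.62 + 2.27*0 = -9.62
i=1: S_1 = -9.62 + 2.27*1 = -7.35
i=2: S_2 = -9.62 + 2.27*2 = -5.08
i=3: S_3 = -9.62 + 2.27*3 = -2.81
The first 4 terms are: [-9.62, -7.35, -5.08, -2.81]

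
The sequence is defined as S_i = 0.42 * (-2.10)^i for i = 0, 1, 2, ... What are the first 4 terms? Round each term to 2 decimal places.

This is a geometric sequence.
i=0: S_0 = 0.42 * (-2.1)^0 = 0.42
i=1: S_1 = 0.42 * (-2.1)^1 ≈ -0.88
i=2: S_2 = 0.42 * (-2.1)^2 ≈ 1.85
i=3: S_3 = 0.42 * (-2.1)^3 ≈ -3.89
The first 4 terms are: [0.42, -0.88, 1.85, -3.89]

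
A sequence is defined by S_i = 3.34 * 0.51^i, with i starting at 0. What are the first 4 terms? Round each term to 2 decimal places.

This is a geometric sequence.
i=0: S_0 = 3.34 * 0.51^0 = 3.34
i=1: S_1 = 3.34 * 0.51^1 ≈ 1.7
i=2: S_2 = 3.34 * 0.51^2 ≈ 0.87
i=3: S_3 = 3.34 * 0.51^3 ≈ 0.44
The first 4 terms are: [3.34, 1.7, 0.87, 0.44]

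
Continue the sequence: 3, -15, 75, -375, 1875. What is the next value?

Ratios: -15 / 3 = -5.0
This is a geometric sequence with common ratio r = -5.
Next term = 1875 * -5 = -9375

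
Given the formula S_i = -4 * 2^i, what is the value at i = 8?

S_8 = -4 * 2^8 = -4 * 256 = -1024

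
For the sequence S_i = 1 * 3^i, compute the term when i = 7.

S_7 = 1 * 3^7 = 1 * 2187 = 2187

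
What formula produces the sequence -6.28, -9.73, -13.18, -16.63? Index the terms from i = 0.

Check differences: -9.73 - -6.28 = -3.45
-13.18 - -9.73 = -3.45
Common difference d = -3.45.
First term a = -6.28.
Formula: S_i = -6.28 - 3.45*i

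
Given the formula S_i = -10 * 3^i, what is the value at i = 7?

S_7 = -10 * 3^7 = -10 * 2187 = -21870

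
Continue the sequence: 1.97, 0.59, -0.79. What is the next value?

Differences: 0.59 - 1.97 = -1.38
This is an arithmetic sequence with common difference d = -1.38.
Next term = -0.79 + -1.38 = -2.17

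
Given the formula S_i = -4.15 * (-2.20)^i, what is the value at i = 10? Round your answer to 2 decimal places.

S_10 = -4.15 * (-2.2)^10 ≈ -4.15 * 2655.9923 ≈ -11022.37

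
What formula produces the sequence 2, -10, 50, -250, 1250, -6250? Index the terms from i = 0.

Check ratios: -10 / 2 = -5.0
Common ratio r = -5.
First term a = 2.
Formula: S_i = 2 * (-5)^i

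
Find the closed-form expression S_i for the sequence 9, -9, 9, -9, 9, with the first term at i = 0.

Check ratios: -9 / 9 = -1.0
Common ratio r = -1.
First term a = 9.
Formula: S_i = 9 * (-1)^i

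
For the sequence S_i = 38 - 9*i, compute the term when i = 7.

S_7 = 38 + -9*7 = 38 + -63 = -25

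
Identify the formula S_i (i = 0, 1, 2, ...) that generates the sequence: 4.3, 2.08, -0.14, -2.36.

Check differences: 2.08 - 4.3 = -2.22
-0.14 - 2.08 = -2.22
Common difference d = -2.22.
First term a = 4.3.
Formula: S_i = 4.30 - 2.22*i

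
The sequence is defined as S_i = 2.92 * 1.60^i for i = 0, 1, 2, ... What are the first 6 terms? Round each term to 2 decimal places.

This is a geometric sequence.
i=0: S_0 = 2.92 * 1.6^0 = 2.92
i=1: S_1 = 2.92 * 1.6^1 ≈ 4.67
i=2: S_2 = 2.92 * 1.6^2 ≈ 7.48
i=3: S_3 = 2.92 * 1.6^3 ≈ 11.96
i=4: S_4 = 2.92 * 1.6^4 ≈ 19.14
i=5: S_5 = 2.92 * 1.6^5 ≈ 30.62
The first 6 terms are: [2.92, 4.67, 7.48, 11.96, 19.14, 30.62]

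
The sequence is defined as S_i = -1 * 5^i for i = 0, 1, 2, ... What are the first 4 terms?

This is a geometric sequence.
i=0: S_0 = -1 * 5^0 = -1
i=1: S_1 = -1 * 5^1 = -5
i=2: S_2 = -1 * 5^2 = -25
i=3: S_3 = -1 * 5^3 = -125
The first 4 terms are: [-1, -5, -25, -125]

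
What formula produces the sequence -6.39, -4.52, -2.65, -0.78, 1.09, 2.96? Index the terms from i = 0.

Check differences: -4.52 - -6.39 = 1.87
-2.65 - -4.52 = 1.87
Common difference d = 1.87.
First term a = -6.39.
Formula: S_i = -6.39 + 1.87*i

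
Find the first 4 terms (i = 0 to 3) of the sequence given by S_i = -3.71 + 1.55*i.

This is an arithmetic sequence.
i=0: S_0 = -3.71 + 1.55*0 = -3.71
i=1: S_1 = -3.71 + 1.55*1 = -2.16
i=2: S_2 = -3.71 + 1.55*2 = -0.61
i=3: S_3 = -3.71 + 1.55*3 = 0.94
The first 4 terms are: [-3.71, -2.16, -0.61, 0.94]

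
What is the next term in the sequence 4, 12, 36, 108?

Ratios: 12 / 4 = 3.0
This is a geometric sequence with common ratio r = 3.
Next term = 108 * 3 = 324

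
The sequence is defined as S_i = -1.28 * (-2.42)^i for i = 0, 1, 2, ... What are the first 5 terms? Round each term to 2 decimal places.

This is a geometric sequence.
i=0: S_0 = -1.28 * (-2.42)^0 = -1.28
i=1: S_1 = -1.28 * (-2.42)^1 ≈ 3.1
i=2: S_2 = -1.28 * (-2.42)^2 ≈ -7.5
i=3: S_3 = -1.28 * (-2.42)^3 ≈ 18.14
i=4: S_4 = -1.28 * (-2.42)^4 ≈ -43.9
The first 5 terms are: [-1.28, 3.1, -7.5, 18.14, -43.9]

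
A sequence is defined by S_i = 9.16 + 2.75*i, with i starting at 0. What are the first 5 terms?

This is an arithmetic sequence.
i=0: S_0 = 9.16 + 2.75*0 = 9.16
i=1: S_1 = 9.16 + 2.75*1 = 11.91
i=2: S_2 = 9.16 + 2.75*2 = 14.66
i=3: S_3 = 9.16 + 2.75*3 = 17.41
i=4: S_4 = 9.16 + 2.75*4 = 20.16
The first 5 terms are: [9.16, 11.91, 14.66, 17.41, 20.16]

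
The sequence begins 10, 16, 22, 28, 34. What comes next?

Differences: 16 - 10 = 6
This is an arithmetic sequence with common difference d = 6.
Next term = 34 + 6 = 40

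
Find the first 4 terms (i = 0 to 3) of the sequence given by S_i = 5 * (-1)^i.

This is a geometric sequence.
i=0: S_0 = 5 * (-1)^0 = 5
i=1: S_1 = 5 * (-1)^1 = -5
i=2: S_2 = 5 * (-1)^2 = 5
i=3: S_3 = 5 * (-1)^3 = -5
The first 4 terms are: [5, -5, 5, -5]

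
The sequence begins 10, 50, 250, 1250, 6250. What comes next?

Ratios: 50 / 10 = 5.0
This is a geometric sequence with common ratio r = 5.
Next term = 6250 * 5 = 31250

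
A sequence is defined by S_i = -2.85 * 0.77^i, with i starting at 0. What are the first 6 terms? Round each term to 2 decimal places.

This is a geometric sequence.
i=0: S_0 = -2.85 * 0.77^0 = -2.85
i=1: S_1 = -2.85 * 0.77^1 ≈ -2.19
i=2: S_2 = -2.85 * 0.77^2 ≈ -1.69
i=3: S_3 = -2.85 * 0.77^3 ≈ -1.3
i=4: S_4 = -2.85 * 0.77^4 ≈ -1.0
i=5: S_5 = -2.85 * 0.77^5 ≈ -0.77
The first 6 terms are: [-2.85, -2.19, -1.69, -1.3, -1.0, -0.77]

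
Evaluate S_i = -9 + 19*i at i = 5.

S_5 = -9 + 19*5 = -9 + 95 = 86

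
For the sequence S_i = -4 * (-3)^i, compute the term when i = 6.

S_6 = -4 * (-3)^6 = -4 * 729 = -2916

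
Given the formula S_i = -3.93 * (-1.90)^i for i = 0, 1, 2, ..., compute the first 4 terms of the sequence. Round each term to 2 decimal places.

This is a geometric sequence.
i=0: S_0 = -3.93 * (-1.9)^0 = -3.93
i=1: S_1 = -3.93 * (-1.9)^1 ≈ 7.47
i=2: S_2 = -3.93 * (-1.9)^2 ≈ -14.19
i=3: S_3 = -3.93 * (-1.9)^3 ≈ 26.96
The first 4 terms are: [-3.93, 7.47, -14.19, 26.96]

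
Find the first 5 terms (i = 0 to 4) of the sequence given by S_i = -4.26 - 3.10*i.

This is an arithmetic sequence.
i=0: S_0 = -4.26 + -3.1*0 = -4.26
i=1: S_1 = -4.26 + -3.1*1 = -7.36
i=2: S_2 = -4.26 + -3.1*2 = -10.46
i=3: S_3 = -4.26 + -3.1*3 = -13.56
i=4: S_4 = -4.26 + -3.1*4 = -16.66
The first 5 terms are: [-4.26, -7.36, -10.46, -13.56, -16.66]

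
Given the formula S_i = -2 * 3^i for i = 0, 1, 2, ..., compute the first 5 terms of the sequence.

This is a geometric sequence.
i=0: S_0 = -2 * 3^0 = -2
i=1: S_1 = -2 * 3^1 = -6
i=2: S_2 = -2 * 3^2 = -18
i=3: S_3 = -2 * 3^3 = -54
i=4: S_4 = -2 * 3^4 = -162
The first 5 terms are: [-2, -6, -18, -54, -162]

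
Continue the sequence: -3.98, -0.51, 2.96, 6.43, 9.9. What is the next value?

Differences: -0.51 - -3.98 = 3.47
This is an arithmetic sequence with common difference d = 3.47.
Next term = 9.9 + 3.47 = 13.37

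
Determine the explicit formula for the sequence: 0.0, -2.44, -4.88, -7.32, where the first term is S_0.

Check differences: -2.44 - 0.0 = -2.44
-4.88 - -2.44 = -2.44
Common difference d = -2.44.
First term a = 0.0.
Formula: S_i = 0.00 - 2.44*i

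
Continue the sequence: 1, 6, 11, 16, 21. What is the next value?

Differences: 6 - 1 = 5
This is an arithmetic sequence with common difference d = 5.
Next term = 21 + 5 = 26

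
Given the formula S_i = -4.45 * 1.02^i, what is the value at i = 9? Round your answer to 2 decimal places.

S_9 = -4.45 * 1.02^9 ≈ -4.45 * 1.1951 ≈ -5.32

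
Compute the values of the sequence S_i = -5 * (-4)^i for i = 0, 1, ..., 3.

This is a geometric sequence.
i=0: S_0 = -5 * (-4)^0 = -5
i=1: S_1 = -5 * (-4)^1 = 20
i=2: S_2 = -5 * (-4)^2 = -80
i=3: S_3 = -5 * (-4)^3 = 320
The first 4 terms are: [-5, 20, -80, 320]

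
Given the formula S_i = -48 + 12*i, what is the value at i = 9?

S_9 = -48 + 12*9 = -48 + 108 = 60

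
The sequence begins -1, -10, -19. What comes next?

Differences: -10 - -1 = -9
This is an arithmetic sequence with common difference d = -9.
Next term = -19 + -9 = -28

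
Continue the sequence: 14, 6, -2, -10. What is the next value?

Differences: 6 - 14 = -8
This is an arithmetic sequence with common difference d = -8.
Next term = -10 + -8 = -18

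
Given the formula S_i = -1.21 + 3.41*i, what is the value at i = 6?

S_6 = -1.21 + 3.41*6 = -1.21 + 20.46 = 19.25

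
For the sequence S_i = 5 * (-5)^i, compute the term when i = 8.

S_8 = 5 * (-5)^8 = 5 * 390625 = 1953125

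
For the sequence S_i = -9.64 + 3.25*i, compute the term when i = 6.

S_6 = -9.64 + 3.25*6 = -9.64 + 19.5 = 9.86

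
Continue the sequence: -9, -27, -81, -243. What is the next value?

Ratios: -27 / -9 = 3.0
This is a geometric sequence with common ratio r = 3.
Next term = -243 * 3 = -729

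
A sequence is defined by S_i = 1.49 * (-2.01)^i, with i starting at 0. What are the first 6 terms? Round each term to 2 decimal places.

This is a geometric sequence.
i=0: S_0 = 1.49 * (-2.01)^0 = 1.49
i=1: S_1 = 1.49 * (-2.01)^1 ≈ -2.99
i=2: S_2 = 1.49 * (-2.01)^2 ≈ 6.02
i=3: S_3 = 1.49 * (-2.01)^3 ≈ -12.1
i=4: S_4 = 1.49 * (-2.01)^4 ≈ 24.32
i=5: S_5 = 1.49 * (-2.01)^5 ≈ -48.88
The first 6 terms are: [1.49, -2.99, 6.02, -12.1, 24.32, -48.88]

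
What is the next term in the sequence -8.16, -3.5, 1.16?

Differences: -3.5 - -8.16 = 4.66
This is an arithmetic sequence with common difference d = 4.66.
Next term = 1.16 + 4.66 = 5.82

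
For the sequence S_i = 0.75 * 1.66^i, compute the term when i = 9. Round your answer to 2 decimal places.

S_9 = 0.75 * 1.66^9 ≈ 0.75 * 95.7134 ≈ 71.79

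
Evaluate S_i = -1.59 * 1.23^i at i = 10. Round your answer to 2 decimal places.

S_10 = -1.59 * 1.23^10 ≈ -1.59 * 7.9259 ≈ -12.6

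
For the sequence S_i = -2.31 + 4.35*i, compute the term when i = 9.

S_9 = -2.31 + 4.35*9 = -2.31 + 39.15 = 36.84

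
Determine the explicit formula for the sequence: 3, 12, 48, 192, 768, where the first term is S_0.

Check ratios: 12 / 3 = 4.0
Common ratio r = 4.
First term a = 3.
Formula: S_i = 3 * 4^i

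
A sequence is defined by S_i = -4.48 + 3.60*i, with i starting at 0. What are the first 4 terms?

This is an arithmetic sequence.
i=0: S_0 = -4.48 + 3.6*0 = -4.48
i=1: S_1 = -4.48 + 3.6*1 = -0.88
i=2: S_2 = -4.48 + 3.6*2 = 2.72
i=3: S_3 = -4.48 + 3.6*3 = 6.32
The first 4 terms are: [-4.48, -0.88, 2.72, 6.32]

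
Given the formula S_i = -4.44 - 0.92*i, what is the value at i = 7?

S_7 = -4.44 + -0.92*7 = -4.44 + -6.44 = -10.88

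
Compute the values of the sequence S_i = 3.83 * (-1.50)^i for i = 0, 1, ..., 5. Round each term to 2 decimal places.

This is a geometric sequence.
i=0: S_0 = 3.83 * (-1.5)^0 = 3.83
i=1: S_1 = 3.83 * (-1.5)^1 ≈ -5.75
i=2: S_2 = 3.83 * (-1.5)^2 ≈ 8.62
i=3: S_3 = 3.83 * (-1.5)^3 ≈ -12.93
i=4: S_4 = 3.83 * (-1.5)^4 ≈ 19.39
i=5: S_5 = 3.83 * (-1.5)^5 ≈ -29.08
The first 6 terms are: [3.83, -5.75, 8.62, -12.93, 19.39, -29.08]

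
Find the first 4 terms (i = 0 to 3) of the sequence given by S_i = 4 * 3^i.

This is a geometric sequence.
i=0: S_0 = 4 * 3^0 = 4
i=1: S_1 = 4 * 3^1 = 12
i=2: S_2 = 4 * 3^2 = 36
i=3: S_3 = 4 * 3^3 = 108
The first 4 terms are: [4, 12, 36, 108]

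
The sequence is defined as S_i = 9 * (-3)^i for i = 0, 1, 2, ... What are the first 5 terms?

This is a geometric sequence.
i=0: S_0 = 9 * (-3)^0 = 9
i=1: S_1 = 9 * (-3)^1 = -27
i=2: S_2 = 9 * (-3)^2 = 81
i=3: S_3 = 9 * (-3)^3 = -243
i=4: S_4 = 9 * (-3)^4 = 729
The first 5 terms are: [9, -27, 81, -243, 729]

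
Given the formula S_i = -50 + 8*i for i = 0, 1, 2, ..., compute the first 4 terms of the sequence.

This is an arithmetic sequence.
i=0: S_0 = -50 + 8*0 = -50
i=1: S_1 = -50 + 8*1 = -42
i=2: S_2 = -50 + 8*2 = -34
i=3: S_3 = -50 + 8*3 = -26
The first 4 terms are: [-50, -42, -34, -26]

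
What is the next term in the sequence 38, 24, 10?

Differences: 24 - 38 = -14
This is an arithmetic sequence with common difference d = -14.
Next term = 10 + -14 = -4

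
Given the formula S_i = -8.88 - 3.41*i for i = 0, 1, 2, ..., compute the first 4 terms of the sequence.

This is an arithmetic sequence.
i=0: S_0 = -8.88 + -3.41*0 = -8.88
i=1: S_1 = -8.88 + -3.41*1 = -12.29
i=2: S_2 = -8.88 + -3.41*2 = -15.7
i=3: S_3 = -8.88 + -3.41*3 = -19.11
The first 4 terms are: [-8.88, -12.29, -15.7, -19.11]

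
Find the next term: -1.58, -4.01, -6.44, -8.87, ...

Differences: -4.01 - -1.58 = -2.43
This is an arithmetic sequence with common difference d = -2.43.
Next term = -8.87 + -2.43 = -11.3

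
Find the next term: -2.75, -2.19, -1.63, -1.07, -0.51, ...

Differences: -2.19 - -2.75 = 0.56
This is an arithmetic sequence with common difference d = 0.56.
Next term = -0.51 + 0.56 = 0.05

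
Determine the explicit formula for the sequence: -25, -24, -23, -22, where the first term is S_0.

Check differences: -24 - -25 = 1
-23 - -24 = 1
Common difference d = 1.
First term a = -25.
Formula: S_i = -25 + 1*i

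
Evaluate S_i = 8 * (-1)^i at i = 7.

S_7 = 8 * (-1)^7 = 8 * -1 = -8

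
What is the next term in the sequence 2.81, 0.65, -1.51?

Differences: 0.65 - 2.81 = -2.16
This is an arithmetic sequence with common difference d = -2.16.
Next term = -1.51 + -2.16 = -3.67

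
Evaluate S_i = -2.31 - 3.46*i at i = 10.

S_10 = -2.31 + -3.46*10 = -2.31 + -34.6 = -36.91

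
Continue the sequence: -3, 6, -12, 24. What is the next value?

Ratios: 6 / -3 = -2.0
This is a geometric sequence with common ratio r = -2.
Next term = 24 * -2 = -48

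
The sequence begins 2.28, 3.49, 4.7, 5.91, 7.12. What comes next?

Differences: 3.49 - 2.28 = 1.21
This is an arithmetic sequence with common difference d = 1.21.
Next term = 7.12 + 1.21 = 8.33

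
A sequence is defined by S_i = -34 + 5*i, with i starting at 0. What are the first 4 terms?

This is an arithmetic sequence.
i=0: S_0 = -34 + 5*0 = -34
i=1: S_1 = -34 + 5*1 = -29
i=2: S_2 = -34 + 5*2 = -24
i=3: S_3 = -34 + 5*3 = -19
The first 4 terms are: [-34, -29, -24, -19]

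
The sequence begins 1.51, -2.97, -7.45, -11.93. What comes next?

Differences: -2.97 - 1.51 = -4.48
This is an arithmetic sequence with common difference d = -4.48.
Next term = -11.93 + -4.48 = -16.41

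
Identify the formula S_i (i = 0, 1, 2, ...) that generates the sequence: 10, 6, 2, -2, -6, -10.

Check differences: 6 - 10 = -4
2 - 6 = -4
Common difference d = -4.
First term a = 10.
Formula: S_i = 10 - 4*i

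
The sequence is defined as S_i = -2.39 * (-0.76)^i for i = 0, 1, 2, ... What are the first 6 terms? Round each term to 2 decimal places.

This is a geometric sequence.
i=0: S_0 = -2.39 * (-0.76)^0 = -2.39
i=1: S_1 = -2.39 * (-0.76)^1 ≈ 1.82
i=2: S_2 = -2.39 * (-0.76)^2 ≈ -1.38
i=3: S_3 = -2.39 * (-0.76)^3 ≈ 1.05
i=4: S_4 = -2.39 * (-0.76)^4 ≈ -0.8
i=5: S_5 = -2.39 * (-0.76)^5 ≈ 0.61
The first 6 terms are: [-2.39, 1.82, -1.38, 1.05, -0.8, 0.61]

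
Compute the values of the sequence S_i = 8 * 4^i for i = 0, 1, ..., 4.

This is a geometric sequence.
i=0: S_0 = 8 * 4^0 = 8
i=1: S_1 = 8 * 4^1 = 32
i=2: S_2 = 8 * 4^2 = 128
i=3: S_3 = 8 * 4^3 = 512
i=4: S_4 = 8 * 4^4 = 2048
The first 5 terms are: [8, 32, 128, 512, 2048]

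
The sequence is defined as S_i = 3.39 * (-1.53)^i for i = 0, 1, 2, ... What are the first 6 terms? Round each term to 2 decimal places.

This is a geometric sequence.
i=0: S_0 = 3.39 * (-1.53)^0 = 3.39
i=1: S_1 = 3.39 * (-1.53)^1 ≈ -5.19
i=2: S_2 = 3.39 * (-1.53)^2 ≈ 7.94
i=3: S_3 = 3.39 * (-1.53)^3 ≈ -12.14
i=4: S_4 = 3.39 * (-1.53)^4 ≈ 18.58
i=5: S_5 = 3.39 * (-1.53)^5 ≈ -28.42
The first 6 terms are: [3.39, -5.19, 7.94, -12.14, 18.58, -28.42]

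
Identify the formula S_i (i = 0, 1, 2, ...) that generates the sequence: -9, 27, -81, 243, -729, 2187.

Check ratios: 27 / -9 = -3.0
Common ratio r = -3.
First term a = -9.
Formula: S_i = -9 * (-3)^i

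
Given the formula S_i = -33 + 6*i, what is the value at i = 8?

S_8 = -33 + 6*8 = -33 + 48 = 15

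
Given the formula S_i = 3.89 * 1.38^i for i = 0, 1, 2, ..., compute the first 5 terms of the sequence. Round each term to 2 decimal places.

This is a geometric sequence.
i=0: S_0 = 3.89 * 1.38^0 = 3.89
i=1: S_1 = 3.89 * 1.38^1 ≈ 5.37
i=2: S_2 = 3.89 * 1.38^2 ≈ 7.41
i=3: S_3 = 3.89 * 1.38^3 ≈ 10.22
i=4: S_4 = 3.89 * 1.38^4 ≈ 14.11
The first 5 terms are: [3.89, 5.37, 7.41, 10.22, 14.11]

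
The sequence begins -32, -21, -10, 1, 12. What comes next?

Differences: -21 - -32 = 11
This is an arithmetic sequence with common difference d = 11.
Next term = 12 + 11 = 23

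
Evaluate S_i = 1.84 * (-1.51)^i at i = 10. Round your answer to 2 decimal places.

S_10 = 1.84 * (-1.51)^10 ≈ 1.84 * 61.6268 ≈ 113.39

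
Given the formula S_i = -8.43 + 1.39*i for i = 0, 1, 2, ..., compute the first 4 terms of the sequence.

This is an arithmetic sequence.
i=0: S_0 = -8.43 + 1.39*0 = -8.43
i=1: S_1 = -8.43 + 1.39*1 = -7.04
i=2: S_2 = -8.43 + 1.39*2 = -5.65
i=3: S_3 = -8.43 + 1.39*3 = -4.26
The first 4 terms are: [-8.43, -7.04, -5.65, -4.26]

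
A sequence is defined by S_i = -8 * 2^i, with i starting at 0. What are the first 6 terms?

This is a geometric sequence.
i=0: S_0 = -8 * 2^0 = -8
i=1: S_1 = -8 * 2^1 = -16
i=2: S_2 = -8 * 2^2 = -32
i=3: S_3 = -8 * 2^3 = -64
i=4: S_4 = -8 * 2^4 = -128
i=5: S_5 = -8 * 2^5 = -256
The first 6 terms are: [-8, -16, -32, -64, -128, -256]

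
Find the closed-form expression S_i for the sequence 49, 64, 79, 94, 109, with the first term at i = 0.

Check differences: 64 - 49 = 15
79 - 64 = 15
Common difference d = 15.
First term a = 49.
Formula: S_i = 49 + 15*i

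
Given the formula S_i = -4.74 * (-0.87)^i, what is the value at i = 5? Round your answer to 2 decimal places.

S_5 = -4.74 * (-0.87)^5 ≈ -4.74 * -0.4984 ≈ 2.36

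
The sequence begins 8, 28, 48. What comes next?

Differences: 28 - 8 = 20
This is an arithmetic sequence with common difference d = 20.
Next term = 48 + 20 = 68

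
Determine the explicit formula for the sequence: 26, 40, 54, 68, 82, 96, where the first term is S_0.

Check differences: 40 - 26 = 14
54 - 40 = 14
Common difference d = 14.
First term a = 26.
Formula: S_i = 26 + 14*i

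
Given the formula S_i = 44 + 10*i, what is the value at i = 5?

S_5 = 44 + 10*5 = 44 + 50 = 94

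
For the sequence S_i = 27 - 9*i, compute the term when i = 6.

S_6 = 27 + -9*6 = 27 + -54 = -27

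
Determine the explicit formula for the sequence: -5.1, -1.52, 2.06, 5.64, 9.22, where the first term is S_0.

Check differences: -1.52 - -5.1 = 3.58
2.06 - -1.52 = 3.58
Common difference d = 3.58.
First term a = -5.1.
Formula: S_i = -5.10 + 3.58*i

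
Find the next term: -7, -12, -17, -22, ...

Differences: -12 - -7 = -5
This is an arithmetic sequence with common difference d = -5.
Next term = -22 + -5 = -27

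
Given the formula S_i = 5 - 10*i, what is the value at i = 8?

S_8 = 5 + -10*8 = 5 + -80 = -75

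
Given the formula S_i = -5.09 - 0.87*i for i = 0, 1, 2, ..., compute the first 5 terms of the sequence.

This is an arithmetic sequence.
i=0: S_0 = -5.09 + -0.87*0 = -5.09
i=1: S_1 = -5.09 + -0.87*1 = -5.96
i=2: S_2 = -5.09 + -0.87*2 = -6.83
i=3: S_3 = -5.09 + -0.87*3 = -7.7
i=4: S_4 = -5.09 + -0.87*4 = -8.57
The first 5 terms are: [-5.09, -5.96, -6.83, -7.7, -8.57]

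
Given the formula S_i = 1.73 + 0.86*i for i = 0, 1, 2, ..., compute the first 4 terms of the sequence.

This is an arithmetic sequence.
i=0: S_0 = 1.73 + 0.86*0 = 1.73
i=1: S_1 = 1.73 + 0.86*1 = 2.59
i=2: S_2 = 1.73 + 0.86*2 = 3.45
i=3: S_3 = 1.73 + 0.86*3 = 4.31
The first 4 terms are: [1.73, 2.59, 3.45, 4.31]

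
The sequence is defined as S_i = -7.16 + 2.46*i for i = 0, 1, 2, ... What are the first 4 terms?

This is an arithmetic sequence.
i=0: S_0 = -7.16 + 2.46*0 = -7.16
i=1: S_1 = -7.16 + 2.46*1 = -4.7
i=2: S_2 = -7.16 + 2.46*2 = -2.24
i=3: S_3 = -7.16 + 2.46*3 = 0.22
The first 4 terms are: [-7.16, -4.7, -2.24, 0.22]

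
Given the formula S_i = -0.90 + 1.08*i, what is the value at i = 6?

S_6 = -0.9 + 1.08*6 = -0.9 + 6.48 = 5.58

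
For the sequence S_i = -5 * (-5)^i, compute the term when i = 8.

S_8 = -5 * (-5)^8 = -5 * 390625 = -1953125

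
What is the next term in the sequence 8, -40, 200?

Ratios: -40 / 8 = -5.0
This is a geometric sequence with common ratio r = -5.
Next term = 200 * -5 = -1000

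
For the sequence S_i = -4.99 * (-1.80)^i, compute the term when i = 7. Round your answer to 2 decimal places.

S_7 = -4.99 * (-1.8)^7 ≈ -4.99 * -61.222 ≈ 305.5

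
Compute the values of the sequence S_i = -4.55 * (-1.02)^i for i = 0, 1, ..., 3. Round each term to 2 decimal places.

This is a geometric sequence.
i=0: S_0 = -4.55 * (-1.02)^0 = -4.55
i=1: S_1 = -4.55 * (-1.02)^1 ≈ 4.64
i=2: S_2 = -4.55 * (-1.02)^2 ≈ -4.73
i=3: S_3 = -4.55 * (-1.02)^3 ≈ 4.83
The first 4 terms are: [-4.55, 4.64, -4.73, 4.83]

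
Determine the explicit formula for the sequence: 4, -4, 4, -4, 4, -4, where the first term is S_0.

Check ratios: -4 / 4 = -1.0
Common ratio r = -1.
First term a = 4.
Formula: S_i = 4 * (-1)^i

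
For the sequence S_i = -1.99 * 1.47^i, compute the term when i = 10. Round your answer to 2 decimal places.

S_10 = -1.99 * 1.47^10 ≈ -1.99 * 47.1165 ≈ -93.76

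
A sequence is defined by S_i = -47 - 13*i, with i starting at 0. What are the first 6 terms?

This is an arithmetic sequence.
i=0: S_0 = -47 + -13*0 = -47
i=1: S_1 = -47 + -13*1 = -60
i=2: S_2 = -47 + -13*2 = -73
i=3: S_3 = -47 + -13*3 = -86
i=4: S_4 = -47 + -13*4 = -99
i=5: S_5 = -47 + -13*5 = -112
The first 6 terms are: [-47, -60, -73, -86, -99, -112]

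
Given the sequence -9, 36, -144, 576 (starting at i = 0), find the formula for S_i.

Check ratios: 36 / -9 = -4.0
Common ratio r = -4.
First term a = -9.
Formula: S_i = -9 * (-4)^i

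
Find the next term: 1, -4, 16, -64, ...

Ratios: -4 / 1 = -4.0
This is a geometric sequence with common ratio r = -4.
Next term = -64 * -4 = 256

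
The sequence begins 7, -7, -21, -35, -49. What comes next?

Differences: -7 - 7 = -14
This is an arithmetic sequence with common difference d = -14.
Next term = -49 + -14 = -63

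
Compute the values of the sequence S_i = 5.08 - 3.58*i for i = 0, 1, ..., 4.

This is an arithmetic sequence.
i=0: S_0 = 5.08 + -3.58*0 = 5.08
i=1: S_1 = 5.08 + -3.58*1 = 1.5
i=2: S_2 = 5.08 + -3.58*2 = -2.08
i=3: S_3 = 5.08 + -3.58*3 = -5.66
i=4: S_4 = 5.08 + -3.58*4 = -9.24
The first 5 terms are: [5.08, 1.5, -2.08, -5.66, -9.24]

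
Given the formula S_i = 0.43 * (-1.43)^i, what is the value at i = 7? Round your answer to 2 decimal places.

S_7 = 0.43 * (-1.43)^7 ≈ 0.43 * -12.2279 ≈ -5.26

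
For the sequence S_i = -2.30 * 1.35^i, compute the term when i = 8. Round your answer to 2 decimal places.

S_8 = -2.3 * 1.35^8 ≈ -2.3 * 11.0324 ≈ -25.37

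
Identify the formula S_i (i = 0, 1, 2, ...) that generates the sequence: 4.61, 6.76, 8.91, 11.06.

Check differences: 6.76 - 4.61 = 2.15
8.91 - 6.76 = 2.15
Common difference d = 2.15.
First term a = 4.61.
Formula: S_i = 4.61 + 2.15*i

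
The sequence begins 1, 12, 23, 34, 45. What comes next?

Differences: 12 - 1 = 11
This is an arithmetic sequence with common difference d = 11.
Next term = 45 + 11 = 56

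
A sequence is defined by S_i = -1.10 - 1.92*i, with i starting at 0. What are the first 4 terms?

This is an arithmetic sequence.
i=0: S_0 = -1.1 + -1.92*0 = -1.1
i=1: S_1 = -1.1 + -1.92*1 = -3.02
i=2: S_2 = -1.1 + -1.92*2 = -4.94
i=3: S_3 = -1.1 + -1.92*3 = -6.86
The first 4 terms are: [-1.1, -3.02, -4.94, -6.86]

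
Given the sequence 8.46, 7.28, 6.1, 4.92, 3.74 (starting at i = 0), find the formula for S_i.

Check differences: 7.28 - 8.46 = -1.18
6.1 - 7.28 = -1.18
Common difference d = -1.18.
First term a = 8.46.
Formula: S_i = 8.46 - 1.18*i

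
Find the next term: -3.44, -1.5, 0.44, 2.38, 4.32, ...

Differences: -1.5 - -3.44 = 1.94
This is an arithmetic sequence with common difference d = 1.94.
Next term = 4.32 + 1.94 = 6.26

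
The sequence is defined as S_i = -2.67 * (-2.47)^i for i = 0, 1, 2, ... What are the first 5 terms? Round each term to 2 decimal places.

This is a geometric sequence.
i=0: S_0 = -2.67 * (-2.47)^0 = -2.67
i=1: S_1 = -2.67 * (-2.47)^1 ≈ 6.59
i=2: S_2 = -2.67 * (-2.47)^2 ≈ -16.29
i=3: S_3 = -2.67 * (-2.47)^3 ≈ 40.23
i=4: S_4 = -2.67 * (-2.47)^4 ≈ -99.38
The first 5 terms are: [-2.67, 6.59, -16.29, 40.23, -99.38]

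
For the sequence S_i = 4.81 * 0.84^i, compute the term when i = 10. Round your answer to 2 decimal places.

S_10 = 4.81 * 0.84^10 ≈ 4.81 * 0.1749 ≈ 0.84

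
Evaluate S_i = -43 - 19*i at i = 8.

S_8 = -43 + -19*8 = -43 + -152 = -195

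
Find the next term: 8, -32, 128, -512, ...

Ratios: -32 / 8 = -4.0
This is a geometric sequence with common ratio r = -4.
Next term = -512 * -4 = 2048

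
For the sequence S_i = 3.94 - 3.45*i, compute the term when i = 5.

S_5 = 3.94 + -3.45*5 = 3.94 + -17.25 = -13.31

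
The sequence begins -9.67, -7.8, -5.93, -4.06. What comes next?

Differences: -7.8 - -9.67 = 1.87
This is an arithmetic sequence with common difference d = 1.87.
Next term = -4.06 + 1.87 = -2.19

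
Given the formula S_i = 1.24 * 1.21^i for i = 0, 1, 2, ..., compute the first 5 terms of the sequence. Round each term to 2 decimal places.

This is a geometric sequence.
i=0: S_0 = 1.24 * 1.21^0 = 1.24
i=1: S_1 = 1.24 * 1.21^1 ≈ 1.5
i=2: S_2 = 1.24 * 1.21^2 ≈ 1.82
i=3: S_3 = 1.24 * 1.21^3 ≈ 2.2
i=4: S_4 = 1.24 * 1.21^4 ≈ 2.66
The first 5 terms are: [1.24, 1.5, 1.82, 2.2, 2.66]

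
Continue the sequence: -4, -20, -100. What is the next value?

Ratios: -20 / -4 = 5.0
This is a geometric sequence with common ratio r = 5.
Next term = -100 * 5 = -500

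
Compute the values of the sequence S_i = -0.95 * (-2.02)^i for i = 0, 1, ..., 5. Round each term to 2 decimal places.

This is a geometric sequence.
i=0: S_0 = -0.95 * (-2.02)^0 = -0.95
i=1: S_1 = -0.95 * (-2.02)^1 ≈ 1.92
i=2: S_2 = -0.95 * (-2.02)^2 ≈ -3.88
i=3: S_3 = -0.95 * (-2.02)^3 ≈ 7.83
i=4: S_4 = -0.95 * (-2.02)^4 ≈ -15.82
i=5: S_5 = -0.95 * (-2.02)^5 ≈ 31.95
The first 6 terms are: [-0.95, 1.92, -3.88, 7.83, -15.82, 31.95]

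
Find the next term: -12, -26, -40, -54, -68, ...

Differences: -26 - -12 = -14
This is an arithmetic sequence with common difference d = -14.
Next term = -68 + -14 = -82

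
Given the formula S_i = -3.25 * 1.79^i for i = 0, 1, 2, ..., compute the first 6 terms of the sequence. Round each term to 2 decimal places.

This is a geometric sequence.
i=0: S_0 = -3.25 * 1.79^0 = -3.25
i=1: S_1 = -3.25 * 1.79^1 ≈ -5.82
i=2: S_2 = -3.25 * 1.79^2 ≈ -10.41
i=3: S_3 = -3.25 * 1.79^3 ≈ -18.64
i=4: S_4 = -3.25 * 1.79^4 ≈ -33.37
i=5: S_5 = -3.25 * 1.79^5 ≈ -59.72
The first 6 terms are: [-3.25, -5.82, -10.41, -18.64, -33.37, -59.72]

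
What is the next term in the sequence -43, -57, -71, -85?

Differences: -57 - -43 = -14
This is an arithmetic sequence with common difference d = -14.
Next term = -85 + -14 = -99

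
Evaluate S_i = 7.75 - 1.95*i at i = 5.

S_5 = 7.75 + -1.95*5 = 7.75 + -9.75 = -2.0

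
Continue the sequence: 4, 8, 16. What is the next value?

Ratios: 8 / 4 = 2.0
This is a geometric sequence with common ratio r = 2.
Next term = 16 * 2 = 32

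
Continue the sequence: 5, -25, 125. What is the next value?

Ratios: -25 / 5 = -5.0
This is a geometric sequence with common ratio r = -5.
Next term = 125 * -5 = -625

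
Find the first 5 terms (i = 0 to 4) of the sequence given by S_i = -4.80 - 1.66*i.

This is an arithmetic sequence.
i=0: S_0 = -4.8 + -1.66*0 = -4.8
i=1: S_1 = -4.8 + -1.66*1 = -6.46
i=2: S_2 = -4.8 + -1.66*2 = -8.12
i=3: S_3 = -4.8 + -1.66*3 = -9.78
i=4: S_4 = -4.8 + -1.66*4 = -11.44
The first 5 terms are: [-4.8, -6.46, -8.12, -9.78, -11.44]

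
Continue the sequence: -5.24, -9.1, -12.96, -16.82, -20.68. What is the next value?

Differences: -9.1 - -5.24 = -3.86
This is an arithmetic sequence with common difference d = -3.86.
Next term = -20.68 + -3.86 = -24.54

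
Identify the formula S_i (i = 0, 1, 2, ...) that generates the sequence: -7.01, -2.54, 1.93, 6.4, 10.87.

Check differences: -2.54 - -7.01 = 4.47
1.93 - -2.54 = 4.47
Common difference d = 4.47.
First term a = -7.01.
Formula: S_i = -7.01 + 4.47*i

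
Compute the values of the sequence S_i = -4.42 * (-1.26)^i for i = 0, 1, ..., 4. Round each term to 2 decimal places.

This is a geometric sequence.
i=0: S_0 = -4.42 * (-1.26)^0 = -4.42
i=1: S_1 = -4.42 * (-1.26)^1 ≈ 5.57
i=2: S_2 = -4.42 * (-1.26)^2 ≈ -7.02
i=3: S_3 = -4.42 * (-1.26)^3 ≈ 8.84
i=4: S_4 = -4.42 * (-1.26)^4 ≈ -11.14
The first 5 terms are: [-4.42, 5.57, -7.02, 8.84, -11.14]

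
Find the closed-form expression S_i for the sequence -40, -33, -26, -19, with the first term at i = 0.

Check differences: -33 - -40 = 7
-26 - -33 = 7
Common difference d = 7.
First term a = -40.
Formula: S_i = -40 + 7*i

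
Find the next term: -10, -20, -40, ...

Ratios: -20 / -10 = 2.0
This is a geometric sequence with common ratio r = 2.
Next term = -40 * 2 = -80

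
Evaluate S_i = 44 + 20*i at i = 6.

S_6 = 44 + 20*6 = 44 + 120 = 164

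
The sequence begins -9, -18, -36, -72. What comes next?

Ratios: -18 / -9 = 2.0
This is a geometric sequence with common ratio r = 2.
Next term = -72 * 2 = -144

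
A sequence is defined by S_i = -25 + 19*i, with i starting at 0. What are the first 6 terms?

This is an arithmetic sequence.
i=0: S_0 = -25 + 19*0 = -25
i=1: S_1 = -25 + 19*1 = -6
i=2: S_2 = -25 + 19*2 = 13
i=3: S_3 = -25 + 19*3 = 32
i=4: S_4 = -25 + 19*4 = 51
i=5: S_5 = -25 + 19*5 = 70
The first 6 terms are: [-25, -6, 13, 32, 51, 70]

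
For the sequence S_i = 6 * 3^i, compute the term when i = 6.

S_6 = 6 * 3^6 = 6 * 729 = 4374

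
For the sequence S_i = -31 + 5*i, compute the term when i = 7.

S_7 = -31 + 5*7 = -31 + 35 = 4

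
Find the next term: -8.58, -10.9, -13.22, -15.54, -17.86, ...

Differences: -10.9 - -8.58 = -2.32
This is an arithmetic sequence with common difference d = -2.32.
Next term = -17.86 + -2.32 = -20.18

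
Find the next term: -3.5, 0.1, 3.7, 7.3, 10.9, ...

Differences: 0.1 - -3.5 = 3.6
This is an arithmetic sequence with common difference d = 3.6.
Next term = 10.9 + 3.6 = 14.5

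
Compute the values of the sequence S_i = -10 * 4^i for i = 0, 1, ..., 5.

This is a geometric sequence.
i=0: S_0 = -10 * 4^0 = -10
i=1: S_1 = -10 * 4^1 = -40
i=2: S_2 = -10 * 4^2 = -160
i=3: S_3 = -10 * 4^3 = -640
i=4: S_4 = -10 * 4^4 = -2560
i=5: S_5 = -10 * 4^5 = -10240
The first 6 terms are: [-10, -40, -160, -640, -2560, -10240]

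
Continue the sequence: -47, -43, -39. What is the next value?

Differences: -43 - -47 = 4
This is an arithmetic sequence with common difference d = 4.
Next term = -39 + 4 = -35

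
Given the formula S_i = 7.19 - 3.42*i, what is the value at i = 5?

S_5 = 7.19 + -3.42*5 = 7.19 + -17.1 = -9.91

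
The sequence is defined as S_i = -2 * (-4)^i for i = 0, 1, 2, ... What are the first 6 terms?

This is a geometric sequence.
i=0: S_0 = -2 * (-4)^0 = -2
i=1: S_1 = -2 * (-4)^1 = 8
i=2: S_2 = -2 * (-4)^2 = -32
i=3: S_3 = -2 * (-4)^3 = 128
i=4: S_4 = -2 * (-4)^4 = -512
i=5: S_5 = -2 * (-4)^5 = 2048
The first 6 terms are: [-2, 8, -32, 128, -512, 2048]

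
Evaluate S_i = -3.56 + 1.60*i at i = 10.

S_10 = -3.56 + 1.6*10 = -3.56 + 16.0 = 12.44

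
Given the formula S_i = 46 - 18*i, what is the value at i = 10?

S_10 = 46 + -18*10 = 46 + -180 = -134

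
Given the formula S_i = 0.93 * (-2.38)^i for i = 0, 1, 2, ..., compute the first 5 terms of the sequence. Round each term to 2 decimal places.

This is a geometric sequence.
i=0: S_0 = 0.93 * (-2.38)^0 = 0.93
i=1: S_1 = 0.93 * (-2.38)^1 ≈ -2.21
i=2: S_2 = 0.93 * (-2.38)^2 ≈ 5.27
i=3: S_3 = 0.93 * (-2.38)^3 ≈ -12.54
i=4: S_4 = 0.93 * (-2.38)^4 ≈ 29.84
The first 5 terms are: [0.93, -2.21, 5.27, -12.54, 29.84]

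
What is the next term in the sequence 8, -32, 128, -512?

Ratios: -32 / 8 = -4.0
This is a geometric sequence with common ratio r = -4.
Next term = -512 * -4 = 2048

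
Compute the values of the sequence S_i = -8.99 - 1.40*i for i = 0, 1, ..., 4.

This is an arithmetic sequence.
i=0: S_0 = -8.99 + -1.4*0 = -8.99
i=1: S_1 = -8.99 + -1.4*1 = -10.39
i=2: S_2 = -8.99 + -1.4*2 = -11.79
i=3: S_3 = -8.99 + -1.4*3 = -13.19
i=4: S_4 = -8.99 + -1.4*4 = -14.59
The first 5 terms are: [-8.99, -10.39, -11.79, -13.19, -14.59]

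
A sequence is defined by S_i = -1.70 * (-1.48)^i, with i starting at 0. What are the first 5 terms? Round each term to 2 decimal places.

This is a geometric sequence.
i=0: S_0 = -1.7 * (-1.48)^0 = -1.7
i=1: S_1 = -1.7 * (-1.48)^1 ≈ 2.52
i=2: S_2 = -1.7 * (-1.48)^2 ≈ -3.72
i=3: S_3 = -1.7 * (-1.48)^3 ≈ 5.51
i=4: S_4 = -1.7 * (-1.48)^4 ≈ -8.16
The first 5 terms are: [-1.7, 2.52, -3.72, 5.51, -8.16]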